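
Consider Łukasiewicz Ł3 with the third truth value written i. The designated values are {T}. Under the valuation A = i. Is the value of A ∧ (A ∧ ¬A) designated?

¬A = ¬i = i
A ∧ ¬A = i ∧ i = i
A ∧ (A ∧ ¬A) = i ∧ i = i
i ∉ {T}.

No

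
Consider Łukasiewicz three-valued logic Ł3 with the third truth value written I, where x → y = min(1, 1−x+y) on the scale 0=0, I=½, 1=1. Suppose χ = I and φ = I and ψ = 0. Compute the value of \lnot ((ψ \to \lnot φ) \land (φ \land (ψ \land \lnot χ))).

\lnot φ = \lnot I = I
ψ \to \lnot φ = 0 \to I = 1  [min(1, 1−0+½)]
\lnot χ = \lnot I = I
ψ \land \lnot χ = 0 \land I = 0
φ \land (ψ \land \lnot χ) = I \land 0 = 0
(ψ \to \lnot φ) \land (φ \land (ψ \land \lnot χ)) = 1 \land 0 = 0
\lnot ((ψ \to \lnot φ) \land (φ \land (ψ \land \lnot χ))) = \lnot 0 = 1

1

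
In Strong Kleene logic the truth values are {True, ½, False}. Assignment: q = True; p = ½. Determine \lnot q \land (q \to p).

False

\lnot q = \lnot True = False
q \to p = True \to ½ = ½  [\lnot True \lor ½]
\lnot q \land (q \to p) = False \land ½ = False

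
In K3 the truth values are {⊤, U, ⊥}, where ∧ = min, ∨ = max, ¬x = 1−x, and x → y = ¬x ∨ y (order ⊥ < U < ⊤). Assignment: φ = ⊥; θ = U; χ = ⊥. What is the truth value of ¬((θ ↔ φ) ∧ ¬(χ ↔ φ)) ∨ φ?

⊤

θ ↔ φ = U ↔ ⊥ = U
χ ↔ φ = ⊥ ↔ ⊥ = ⊤
¬(χ ↔ φ) = ¬⊤ = ⊥
(θ ↔ φ) ∧ ¬(χ ↔ φ) = U ∧ ⊥ = ⊥
¬((θ ↔ φ) ∧ ¬(χ ↔ φ)) = ¬⊥ = ⊤
¬((θ ↔ φ) ∧ ¬(χ ↔ φ)) ∨ φ = ⊤ ∨ ⊥ = ⊤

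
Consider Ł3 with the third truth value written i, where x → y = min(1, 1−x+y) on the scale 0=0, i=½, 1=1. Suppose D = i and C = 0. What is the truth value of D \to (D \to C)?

1

D \to C = i \to 0 = i  [min(1, 1−½+0)]
D \to (D \to C) = i \to i = 1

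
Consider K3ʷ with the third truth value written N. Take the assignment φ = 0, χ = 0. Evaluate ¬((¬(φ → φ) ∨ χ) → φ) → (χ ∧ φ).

φ → φ = 0 → 0 = 1
¬(φ → φ) = ¬1 = 0
¬(φ → φ) ∨ χ = 0 ∨ 0 = 0
(¬(φ → φ) ∨ χ) → φ = 0 → 0 = 1
¬((¬(φ → φ) ∨ χ) → φ) = ¬1 = 0
χ ∧ φ = 0 ∧ 0 = 0
¬((¬(φ → φ) ∨ χ) → φ) → (χ ∧ φ) = 0 → 0 = 1

1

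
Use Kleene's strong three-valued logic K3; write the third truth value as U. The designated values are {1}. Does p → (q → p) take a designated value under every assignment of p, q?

Countermodel: p=U, q=1 gives U, which is not designated.

No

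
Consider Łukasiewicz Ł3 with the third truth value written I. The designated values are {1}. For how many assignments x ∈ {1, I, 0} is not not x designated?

x=1: 1 ✓
x=I: I ·
x=0: 0 ·

1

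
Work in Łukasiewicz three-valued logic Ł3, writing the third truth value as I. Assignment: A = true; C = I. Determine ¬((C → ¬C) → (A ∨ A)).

false

¬C = ¬I = I
C → ¬C = I → I = true
A ∨ A = true ∨ true = true
(C → ¬C) → (A ∨ A) = true → true = true
¬((C → ¬C) → (A ∨ A)) = ¬true = false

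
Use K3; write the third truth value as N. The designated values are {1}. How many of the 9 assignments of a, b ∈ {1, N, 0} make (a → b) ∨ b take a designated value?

Of the 9 assignments, 5 give a value in {1}.

5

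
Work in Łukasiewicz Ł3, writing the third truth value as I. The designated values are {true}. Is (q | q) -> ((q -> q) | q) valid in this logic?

Yes

Every assignment of q over {true, I, false} gives a value in {true}.
In particular, with q=I: (q | q) -> ((q -> q) | q) = true.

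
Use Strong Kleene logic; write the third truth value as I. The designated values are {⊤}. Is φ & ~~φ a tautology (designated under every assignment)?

No

Countermodel: φ=I gives I, which is not designated.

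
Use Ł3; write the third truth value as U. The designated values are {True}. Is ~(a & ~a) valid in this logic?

Countermodel: a=U gives U, which is not designated.

No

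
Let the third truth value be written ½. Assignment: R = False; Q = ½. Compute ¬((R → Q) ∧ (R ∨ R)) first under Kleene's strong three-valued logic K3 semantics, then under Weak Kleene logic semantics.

In Kleene's strong three-valued logic K3: R → Q = False → ½ = True  [¬False ∨ ½]
R ∨ R = False ∨ False = False
(R → Q) ∧ (R ∨ R) = True ∧ False = False
¬((R → Q) ∧ (R ∨ R)) = ¬False = True
In Weak Kleene logic: R → Q = False → ½ = ½  [any arg is the third value ⇒ result is the third value]
R ∨ R = False ∨ False = False
(R → Q) ∧ (R ∨ R) = ½ ∧ False = ½
¬((R → Q) ∧ (R ∨ R)) = ¬½ = ½
They differ because Kleene's strong three-valued logic K3 and Weak Kleene logic treat ½ differently under the binary connectives.

True; ½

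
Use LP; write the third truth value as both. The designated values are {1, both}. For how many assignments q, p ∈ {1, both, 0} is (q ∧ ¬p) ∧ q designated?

Designated under: (q=1, p=both); (q=1, p=0); (q=both, p=both); (q=both, p=0).

4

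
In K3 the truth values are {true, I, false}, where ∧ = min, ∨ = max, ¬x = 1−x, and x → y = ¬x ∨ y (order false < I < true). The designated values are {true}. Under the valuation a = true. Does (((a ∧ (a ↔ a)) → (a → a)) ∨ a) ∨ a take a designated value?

Yes

a ↔ a = true ↔ true = true
a ∧ (a ↔ a) = true ∧ true = true
a → a = true → true = true
(a ∧ (a ↔ a)) → (a → a) = true → true = true
((a ∧ (a ↔ a)) → (a → a)) ∨ a = true ∨ true = true
(((a ∧ (a ↔ a)) → (a → a)) ∨ a) ∨ a = true ∨ true = true
true ∈ {true}.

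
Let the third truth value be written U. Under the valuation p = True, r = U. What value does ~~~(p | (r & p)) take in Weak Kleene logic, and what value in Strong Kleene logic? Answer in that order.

In Weak Kleene logic: r & p = U & True = U
p | (r & p) = True | U = U
~(p | (r & p)) = ~U = U
~~(p | (r & p)) = ~U = U
~~~(p | (r & p)) = ~U = U
In Strong Kleene logic: r & p = U & True = U
p | (r & p) = True | U = True
~(p | (r & p)) = ~True = False
~~(p | (r & p)) = ~False = True
~~~(p | (r & p)) = ~True = False
They differ because Weak Kleene logic and Strong Kleene logic treat U differently under the binary connectives.

U; False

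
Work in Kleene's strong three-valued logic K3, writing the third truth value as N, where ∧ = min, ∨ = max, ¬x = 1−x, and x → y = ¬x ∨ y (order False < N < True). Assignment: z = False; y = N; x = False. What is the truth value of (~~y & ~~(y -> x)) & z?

~y = ~N = N
~~y = ~N = N
y -> x = N -> False = N  [~N | False]
~(y -> x) = ~N = N
~~(y -> x) = ~N = N
~~y & ~~(y -> x) = N & N = N
(~~y & ~~(y -> x)) & z = N & False = False

False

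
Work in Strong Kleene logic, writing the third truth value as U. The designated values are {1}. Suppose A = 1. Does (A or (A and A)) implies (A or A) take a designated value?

A and A = 1 and 1 = 1
A or (A and A) = 1 or 1 = 1
A or A = 1 or 1 = 1
(A or (A and A)) implies (A or A) = 1 implies 1 = 1
1 ∈ {1}.

Yes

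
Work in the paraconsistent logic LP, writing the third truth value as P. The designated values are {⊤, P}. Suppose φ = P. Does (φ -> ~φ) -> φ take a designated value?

~φ = ~P = P
φ -> ~φ = P -> P = P
(φ -> ~φ) -> φ = P -> P = P
P ∈ {⊤, P}.

Yes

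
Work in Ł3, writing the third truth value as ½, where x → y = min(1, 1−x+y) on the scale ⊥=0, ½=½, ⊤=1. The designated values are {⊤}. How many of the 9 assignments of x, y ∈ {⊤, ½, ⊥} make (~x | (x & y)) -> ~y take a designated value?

5

Of the 9 assignments, 5 give a value in {⊤}.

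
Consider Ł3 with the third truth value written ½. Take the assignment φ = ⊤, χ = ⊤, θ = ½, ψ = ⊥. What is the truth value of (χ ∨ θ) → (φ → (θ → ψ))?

½

χ ∨ θ = ⊤ ∨ ½ = ⊤
θ → ψ = ½ → ⊥ = ½
φ → (θ → ψ) = ⊤ → ½ = ½
(χ ∨ θ) → (φ → (θ → ψ)) = ⊤ → ½ = ½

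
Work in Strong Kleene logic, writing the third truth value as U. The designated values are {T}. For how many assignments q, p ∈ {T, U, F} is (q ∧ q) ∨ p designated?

5

Of the 9 assignments, 5 give a value in {T}.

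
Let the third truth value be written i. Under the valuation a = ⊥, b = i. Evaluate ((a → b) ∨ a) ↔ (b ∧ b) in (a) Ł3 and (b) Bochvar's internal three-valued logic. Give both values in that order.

In Ł3: a → b = ⊥ → i = ⊤  [min(1, 1−0+½)]
(a → b) ∨ a = ⊤ ∨ ⊥ = ⊤
b ∧ b = i ∧ i = i
((a → b) ∨ a) ↔ (b ∧ b) = ⊤ ↔ i = i
In Bochvar's internal three-valued logic: a → b = ⊥ → i = i  [any arg is the third value ⇒ result is the third value]
(a → b) ∨ a = i ∨ ⊥ = i
b ∧ b = i ∧ i = i
((a → b) ∨ a) ↔ (b ∧ b) = i ↔ i = i

i; i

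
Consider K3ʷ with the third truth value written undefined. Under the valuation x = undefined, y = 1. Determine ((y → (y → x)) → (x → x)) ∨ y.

undefined

y → x = 1 → undefined = undefined  [any arg is the third value ⇒ result is the third value]
y → (y → x) = 1 → undefined = undefined
x → x = undefined → undefined = undefined
(y → (y → x)) → (x → x) = undefined → undefined = undefined
((y → (y → x)) → (x → x)) ∨ y = undefined ∨ 1 = undefined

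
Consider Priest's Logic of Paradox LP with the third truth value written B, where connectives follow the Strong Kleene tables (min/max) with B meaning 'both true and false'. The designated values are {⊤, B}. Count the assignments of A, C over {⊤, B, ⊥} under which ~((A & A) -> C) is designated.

4

Designated under: (A=⊤, C=B); (A=⊤, C=⊥); (A=B, C=B); (A=B, C=⊥).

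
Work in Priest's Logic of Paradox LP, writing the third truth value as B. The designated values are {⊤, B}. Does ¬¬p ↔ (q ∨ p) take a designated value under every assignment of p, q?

Countermodel: p=⊥, q=⊤ gives ⊥, which is not designated.

No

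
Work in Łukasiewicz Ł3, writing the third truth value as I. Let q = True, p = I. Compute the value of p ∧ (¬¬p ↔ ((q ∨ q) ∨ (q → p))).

¬p = ¬I = I
¬¬p = ¬I = I
q ∨ q = True ∨ True = True
q → p = True → I = I  [min(1, 1−1+½)]
(q ∨ q) ∨ (q → p) = True ∨ I = True
¬¬p ↔ ((q ∨ q) ∨ (q → p)) = I ↔ True = I
p ∧ (¬¬p ↔ ((q ∨ q) ∨ (q → p))) = I ∧ I = I

I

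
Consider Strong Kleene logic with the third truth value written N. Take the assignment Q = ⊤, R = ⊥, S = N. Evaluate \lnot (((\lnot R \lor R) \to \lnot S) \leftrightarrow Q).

\lnot R = \lnot ⊥ = ⊤
\lnot R \lor R = ⊤ \lor ⊥ = ⊤
\lnot S = \lnot N = N
(\lnot R \lor R) \to \lnot S = ⊤ \to N = N  [\lnot ⊤ \lor N]
((\lnot R \lor R) \to \lnot S) \leftrightarrow Q = N \leftrightarrow ⊤ = N
\lnot (((\lnot R \lor R) \to \lnot S) \leftrightarrow Q) = \lnot N = N

N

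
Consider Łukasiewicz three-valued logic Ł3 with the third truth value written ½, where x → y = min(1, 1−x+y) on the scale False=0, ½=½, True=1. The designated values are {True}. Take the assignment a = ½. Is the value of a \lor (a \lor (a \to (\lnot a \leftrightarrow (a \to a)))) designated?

\lnot a = \lnot ½ = ½
a \to a = ½ \to ½ = True  [min(1, 1−½+½)]
\lnot a \leftrightarrow (a \to a) = ½ \leftrightarrow True = ½
a \to (\lnot a \leftrightarrow (a \to a)) = ½ \to ½ = True
a \lor (a \to (\lnot a \leftrightarrow (a \to a))) = ½ \lor True = True
a \lor (a \lor (a \to (\lnot a \leftrightarrow (a \to a)))) = ½ \lor True = True
True ∈ {True}.

Yes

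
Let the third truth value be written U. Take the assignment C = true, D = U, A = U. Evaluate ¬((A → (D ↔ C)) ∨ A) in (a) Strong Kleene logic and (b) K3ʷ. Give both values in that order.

U; U

In Strong Kleene logic: D ↔ C = U ↔ true = U
A → (D ↔ C) = U → U = U  [¬U ∨ U]
(A → (D ↔ C)) ∨ A = U ∨ U = U
¬((A → (D ↔ C)) ∨ A) = ¬U = U
In K3ʷ: D ↔ C = U ↔ true = U
A → (D ↔ C) = U → U = U
(A → (D ↔ C)) ∨ A = U ∨ U = U
¬((A → (D ↔ C)) ∨ A) = ¬U = U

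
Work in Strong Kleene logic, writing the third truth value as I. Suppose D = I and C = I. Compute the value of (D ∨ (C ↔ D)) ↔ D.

I

C ↔ D = I ↔ I = I
D ∨ (C ↔ D) = I ∨ I = I
(D ∨ (C ↔ D)) ↔ D = I ↔ I = I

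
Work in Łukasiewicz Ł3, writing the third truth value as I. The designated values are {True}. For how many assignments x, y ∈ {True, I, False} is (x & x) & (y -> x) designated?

3

Designated under: (x=True, y=True); (x=True, y=I); (x=True, y=False).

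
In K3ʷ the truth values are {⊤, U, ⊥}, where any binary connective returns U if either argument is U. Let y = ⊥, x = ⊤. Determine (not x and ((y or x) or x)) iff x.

not x = not ⊤ = ⊥
y or x = ⊥ or ⊤ = ⊤
(y or x) or x = ⊤ or ⊤ = ⊤
not x and ((y or x) or x) = ⊥ and ⊤ = ⊥
(not x and ((y or x) or x)) iff x = ⊥ iff ⊤ = ⊥

⊥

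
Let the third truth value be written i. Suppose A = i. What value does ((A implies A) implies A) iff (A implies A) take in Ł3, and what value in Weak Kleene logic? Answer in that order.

In Ł3: A implies A = i implies i = 1  [min(1, 1−½+½)]
(A implies A) implies A = 1 implies i = i
A implies A = i implies i = 1
((A implies A) implies A) iff (A implies A) = i iff 1 = i
In Weak Kleene logic: A implies A = i implies i = i  [any arg is the third value ⇒ result is the third value]
(A implies A) implies A = i implies i = i
A implies A = i implies i = i
((A implies A) implies A) iff (A implies A) = i iff i = i

i; i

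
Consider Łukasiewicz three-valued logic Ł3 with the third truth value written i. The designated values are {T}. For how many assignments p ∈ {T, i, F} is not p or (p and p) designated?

2

p=T: T ✓
p=i: i ·
p=F: T ✓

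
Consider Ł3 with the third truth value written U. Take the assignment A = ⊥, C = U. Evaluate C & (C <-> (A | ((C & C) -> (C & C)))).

U

C & C = U & U = U
C & C = U & U = U
(C & C) -> (C & C) = U -> U = ⊤  [min(1, 1−½+½)]
A | ((C & C) -> (C & C)) = ⊥ | ⊤ = ⊤
C <-> (A | ((C & C) -> (C & C))) = U <-> ⊤ = U
C & (C <-> (A | ((C & C) -> (C & C)))) = U & U = U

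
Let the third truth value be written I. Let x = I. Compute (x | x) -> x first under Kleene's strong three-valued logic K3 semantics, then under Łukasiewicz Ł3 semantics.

In Kleene's strong three-valued logic K3: x | x = I | I = I
(x | x) -> x = I -> I = I  [~I | I]
In Łukasiewicz Ł3: x | x = I | I = I
(x | x) -> x = I -> I = true
They differ because Kleene's strong three-valued logic K3 and Łukasiewicz Ł3 treat I differently under implication.

I; true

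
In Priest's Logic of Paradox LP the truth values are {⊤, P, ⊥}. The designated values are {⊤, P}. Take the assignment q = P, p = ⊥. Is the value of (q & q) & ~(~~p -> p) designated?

No

q & q = P & P = P
~p = ~⊥ = ⊤
~~p = ~⊤ = ⊥
~~p -> p = ⊥ -> ⊥ = ⊤
~(~~p -> p) = ~⊤ = ⊥
(q & q) & ~(~~p -> p) = P & ⊥ = ⊥
⊥ ∉ {⊤, P}.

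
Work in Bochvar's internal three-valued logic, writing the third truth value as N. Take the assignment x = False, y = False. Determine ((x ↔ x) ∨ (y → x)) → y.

False

x ↔ x = False ↔ False = True
y → x = False → False = True
(x ↔ x) ∨ (y → x) = True ∨ True = True
((x ↔ x) ∨ (y → x)) → y = True → False = False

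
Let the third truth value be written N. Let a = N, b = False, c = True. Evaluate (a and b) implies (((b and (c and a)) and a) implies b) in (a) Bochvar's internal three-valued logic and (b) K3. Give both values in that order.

In Bochvar's internal three-valued logic: a and b = N and False = N
c and a = True and N = N
b and (c and a) = False and N = N
(b and (c and a)) and a = N and N = N
((b and (c and a)) and a) implies b = N implies False = N  [any arg is the third value ⇒ result is the third value]
(a and b) implies (((b and (c and a)) and a) implies b) = N implies N = N
In K3: a and b = N and False = False
c and a = True and N = N
b and (c and a) = False and N = False
(b and (c and a)) and a = False and N = False
((b and (c and a)) and a) implies b = False implies False = True
(a and b) implies (((b and (c and a)) and a) implies b) = False implies True = True
They differ because Bochvar's internal three-valued logic and K3 treat N differently under the binary connectives.

N; True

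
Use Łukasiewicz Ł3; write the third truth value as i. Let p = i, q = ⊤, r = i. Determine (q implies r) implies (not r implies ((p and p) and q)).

q implies r = ⊤ implies i = i  [min(1, 1−1+½)]
not r = not i = i
p and p = i and i = i
(p and p) and q = i and ⊤ = i
not r implies ((p and p) and q) = i implies i = ⊤
(q implies r) implies (not r implies ((p and p) and q)) = i implies ⊤ = ⊤

⊤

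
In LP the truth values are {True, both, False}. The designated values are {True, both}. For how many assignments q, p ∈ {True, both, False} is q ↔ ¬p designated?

7

Of the 9 assignments, 7 give a value in {True, both}.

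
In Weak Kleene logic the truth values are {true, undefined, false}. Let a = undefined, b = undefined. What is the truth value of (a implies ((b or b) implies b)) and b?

undefined

b or b = undefined or undefined = undefined
(b or b) implies b = undefined implies undefined = undefined  [any arg is the third value ⇒ result is the third value]
a implies ((b or b) implies b) = undefined implies undefined = undefined
(a implies ((b or b) implies b)) and b = undefined and undefined = undefined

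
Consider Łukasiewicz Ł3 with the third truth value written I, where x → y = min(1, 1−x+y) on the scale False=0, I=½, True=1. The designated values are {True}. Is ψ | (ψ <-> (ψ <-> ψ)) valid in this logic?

No

Countermodel: ψ=I gives I, which is not designated.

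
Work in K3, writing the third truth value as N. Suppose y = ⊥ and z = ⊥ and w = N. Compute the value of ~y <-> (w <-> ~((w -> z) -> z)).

N

~y = ~⊥ = ⊤
w -> z = N -> ⊥ = N  [~N | ⊥]
(w -> z) -> z = N -> ⊥ = N
~((w -> z) -> z) = ~N = N
w <-> ~((w -> z) -> z) = N <-> N = N
~y <-> (w <-> ~((w -> z) -> z)) = ⊤ <-> N = N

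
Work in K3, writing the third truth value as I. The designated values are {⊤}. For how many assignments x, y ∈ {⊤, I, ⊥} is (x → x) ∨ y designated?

7

Of the 9 assignments, 7 give a value in {⊤}.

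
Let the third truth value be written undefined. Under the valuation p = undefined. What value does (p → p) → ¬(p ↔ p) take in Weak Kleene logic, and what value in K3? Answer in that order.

In Weak Kleene logic: p → p = undefined → undefined = undefined
p ↔ p = undefined ↔ undefined = undefined
¬(p ↔ p) = ¬undefined = undefined
(p → p) → ¬(p ↔ p) = undefined → undefined = undefined
In K3: p → p = undefined → undefined = undefined
p ↔ p = undefined ↔ undefined = undefined
¬(p ↔ p) = ¬undefined = undefined
(p → p) → ¬(p ↔ p) = undefined → undefined = undefined

undefined; undefined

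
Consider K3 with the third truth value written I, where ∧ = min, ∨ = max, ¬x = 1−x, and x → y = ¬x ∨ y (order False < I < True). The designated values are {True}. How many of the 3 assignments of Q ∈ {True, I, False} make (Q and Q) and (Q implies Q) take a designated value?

1

Q=True: True ✓
Q=I: I ·
Q=False: False ·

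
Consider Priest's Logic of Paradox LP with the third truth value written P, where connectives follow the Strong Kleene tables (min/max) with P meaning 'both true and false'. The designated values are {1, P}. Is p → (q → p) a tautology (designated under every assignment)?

Every assignment of p, q over {1, P, 0} gives a value in {1, P}.
In particular, with p=P, q=P: p → (q → p) = P.

Yes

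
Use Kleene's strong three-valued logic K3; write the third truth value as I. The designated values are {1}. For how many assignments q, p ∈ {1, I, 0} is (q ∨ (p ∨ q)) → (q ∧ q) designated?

Designated under: (q=1, p=1); (q=1, p=I); (q=1, p=0); (q=0, p=0).

4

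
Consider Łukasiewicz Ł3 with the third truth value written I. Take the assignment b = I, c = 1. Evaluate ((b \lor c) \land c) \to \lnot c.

b \lor c = I \lor 1 = 1
(b \lor c) \land c = 1 \land 1 = 1
\lnot c = \lnot 1 = 0
((b \lor c) \land c) \to \lnot c = 1 \to 0 = 0

0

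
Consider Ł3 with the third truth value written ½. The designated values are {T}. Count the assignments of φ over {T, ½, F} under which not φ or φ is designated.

φ=T: T ✓
φ=½: ½ ·
φ=F: T ✓

2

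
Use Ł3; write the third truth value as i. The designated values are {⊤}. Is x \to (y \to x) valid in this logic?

Every assignment of x, y over {⊤, i, ⊥} gives a value in {⊤}.
In particular, with x=i, y=i: x \to (y \to x) = ⊤.

Yes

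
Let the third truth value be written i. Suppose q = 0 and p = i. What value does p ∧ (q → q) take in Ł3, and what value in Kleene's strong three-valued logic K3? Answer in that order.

i; i

In Ł3: q → q = 0 → 0 = 1
p ∧ (q → q) = i ∧ 1 = i
In Kleene's strong three-valued logic K3: q → q = 0 → 0 = 1
p ∧ (q → q) = i ∧ 1 = i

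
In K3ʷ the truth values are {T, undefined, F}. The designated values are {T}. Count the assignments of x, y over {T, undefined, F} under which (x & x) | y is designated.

3

Designated under: (x=T, y=T); (x=T, y=F); (x=F, y=T).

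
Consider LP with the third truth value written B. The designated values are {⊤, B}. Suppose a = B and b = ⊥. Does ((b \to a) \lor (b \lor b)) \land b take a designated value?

No

b \to a = ⊥ \to B = ⊤
b \lor b = ⊥ \lor ⊥ = ⊥
(b \to a) \lor (b \lor b) = ⊤ \lor ⊥ = ⊤
((b \to a) \lor (b \lor b)) \land b = ⊤ \land ⊥ = ⊥
⊥ ∉ {⊤, B}.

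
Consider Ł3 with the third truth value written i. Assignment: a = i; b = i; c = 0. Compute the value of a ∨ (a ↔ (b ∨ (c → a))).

i

c → a = 0 → i = 1  [min(1, 1−0+½)]
b ∨ (c → a) = i ∨ 1 = 1
a ↔ (b ∨ (c → a)) = i ↔ 1 = i
a ∨ (a ↔ (b ∨ (c → a))) = i ∨ i = i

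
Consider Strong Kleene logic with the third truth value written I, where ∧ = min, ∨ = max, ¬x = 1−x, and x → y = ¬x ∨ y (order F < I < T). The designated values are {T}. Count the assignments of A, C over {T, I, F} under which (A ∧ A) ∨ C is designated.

Of the 9 assignments, 5 give a value in {T}.

5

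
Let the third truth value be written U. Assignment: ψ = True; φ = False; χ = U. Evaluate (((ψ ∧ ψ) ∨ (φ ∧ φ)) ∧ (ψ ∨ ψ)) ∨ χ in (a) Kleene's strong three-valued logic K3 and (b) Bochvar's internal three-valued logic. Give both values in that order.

True; U

In Kleene's strong three-valued logic K3: ψ ∧ ψ = True ∧ True = True
φ ∧ φ = False ∧ False = False
(ψ ∧ ψ) ∨ (φ ∧ φ) = True ∨ False = True
ψ ∨ ψ = True ∨ True = True
((ψ ∧ ψ) ∨ (φ ∧ φ)) ∧ (ψ ∨ ψ) = True ∧ True = True
(((ψ ∧ ψ) ∨ (φ ∧ φ)) ∧ (ψ ∨ ψ)) ∨ χ = True ∨ U = True
In Bochvar's internal three-valued logic: ψ ∧ ψ = True ∧ True = True
φ ∧ φ = False ∧ False = False
(ψ ∧ ψ) ∨ (φ ∧ φ) = True ∨ False = True
ψ ∨ ψ = True ∨ True = True
((ψ ∧ ψ) ∨ (φ ∧ φ)) ∧ (ψ ∨ ψ) = True ∧ True = True
(((ψ ∧ ψ) ∨ (φ ∧ φ)) ∧ (ψ ∨ ψ)) ∨ χ = True ∨ U = U
They differ because Kleene's strong three-valued logic K3 and Bochvar's internal three-valued logic treat U differently under the binary connectives.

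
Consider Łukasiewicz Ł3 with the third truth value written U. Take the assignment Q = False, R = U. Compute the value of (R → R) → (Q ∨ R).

R → R = U → U = True  [min(1, 1−½+½)]
Q ∨ R = False ∨ U = U
(R → R) → (Q ∨ R) = True → U = U

U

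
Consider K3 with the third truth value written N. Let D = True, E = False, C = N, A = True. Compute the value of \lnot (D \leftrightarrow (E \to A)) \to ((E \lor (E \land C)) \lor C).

True

E \to A = False \to True = True
D \leftrightarrow (E \to A) = True \leftrightarrow True = True
\lnot (D \leftrightarrow (E \to A)) = \lnot True = False
E \land C = False \land N = False
E \lor (E \land C) = False \lor False = False
(E \lor (E \land C)) \lor C = False \lor N = N
\lnot (D \leftrightarrow (E \to A)) \to ((E \lor (E \land C)) \lor C) = False \to N = True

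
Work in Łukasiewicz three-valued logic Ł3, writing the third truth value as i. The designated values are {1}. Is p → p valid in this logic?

Every assignment of p over {1, i, 0} gives a value in {1}.
In particular, with p=i: p → p = 1.

Yes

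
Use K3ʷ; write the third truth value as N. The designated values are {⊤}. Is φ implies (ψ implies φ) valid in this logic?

No

Countermodel: φ=⊤, ψ=N gives N, which is not designated.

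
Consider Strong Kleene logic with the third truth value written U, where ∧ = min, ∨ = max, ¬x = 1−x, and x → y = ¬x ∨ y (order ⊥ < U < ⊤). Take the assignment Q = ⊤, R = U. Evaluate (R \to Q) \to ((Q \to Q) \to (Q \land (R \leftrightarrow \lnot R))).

U

R \to Q = U \to ⊤ = ⊤  [\lnot U \lor ⊤]
Q \to Q = ⊤ \to ⊤ = ⊤
\lnot R = \lnot U = U
R \leftrightarrow \lnot R = U \leftrightarrow U = U
Q \land (R \leftrightarrow \lnot R) = ⊤ \land U = U
(Q \to Q) \to (Q \land (R \leftrightarrow \lnot R)) = ⊤ \to U = U
(R \to Q) \to ((Q \to Q) \to (Q \land (R \leftrightarrow \lnot R))) = ⊤ \to U = U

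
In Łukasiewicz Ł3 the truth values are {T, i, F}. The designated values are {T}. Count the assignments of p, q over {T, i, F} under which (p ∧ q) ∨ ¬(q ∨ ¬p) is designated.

2

Designated under: (p=T, q=T); (p=T, q=F).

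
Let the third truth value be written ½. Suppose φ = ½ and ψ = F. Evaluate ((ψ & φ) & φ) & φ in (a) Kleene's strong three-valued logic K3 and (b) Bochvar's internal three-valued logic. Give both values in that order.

F; ½

In Kleene's strong three-valued logic K3: ψ & φ = F & ½ = F
(ψ & φ) & φ = F & ½ = F
((ψ & φ) & φ) & φ = F & ½ = F
In Bochvar's internal three-valued logic: ψ & φ = F & ½ = ½
(ψ & φ) & φ = ½ & ½ = ½
((ψ & φ) & φ) & φ = ½ & ½ = ½
They differ because Kleene's strong three-valued logic K3 and Bochvar's internal three-valued logic treat ½ differently under the binary connectives.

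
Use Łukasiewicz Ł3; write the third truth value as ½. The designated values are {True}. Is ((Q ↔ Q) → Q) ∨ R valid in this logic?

No

Countermodel: Q=½, R=½ gives ½, which is not designated.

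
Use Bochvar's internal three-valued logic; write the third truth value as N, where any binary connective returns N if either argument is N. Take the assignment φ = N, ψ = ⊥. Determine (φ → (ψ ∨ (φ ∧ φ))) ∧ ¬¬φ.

N

φ ∧ φ = N ∧ N = N
ψ ∨ (φ ∧ φ) = ⊥ ∨ N = N
φ → (ψ ∨ (φ ∧ φ)) = N → N = N  [any arg is the third value ⇒ result is the third value]
¬φ = ¬N = N
¬¬φ = ¬N = N
(φ → (ψ ∨ (φ ∧ φ))) ∧ ¬¬φ = N ∧ N = N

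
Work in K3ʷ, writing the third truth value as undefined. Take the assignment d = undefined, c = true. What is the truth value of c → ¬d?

¬d = ¬undefined = undefined
c → ¬d = true → undefined = undefined  [any arg is the third value ⇒ result is the third value]

undefined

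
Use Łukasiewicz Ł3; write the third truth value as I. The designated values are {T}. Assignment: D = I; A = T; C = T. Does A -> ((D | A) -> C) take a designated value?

Yes

D | A = I | T = T
(D | A) -> C = T -> T = T
A -> ((D | A) -> C) = T -> T = T
T ∈ {T}.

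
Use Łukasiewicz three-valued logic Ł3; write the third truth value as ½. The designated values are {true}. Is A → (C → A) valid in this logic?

Every assignment of A, C over {true, ½, false} gives a value in {true}.
In particular, with A=½, C=½: A → (C → A) = true.

Yes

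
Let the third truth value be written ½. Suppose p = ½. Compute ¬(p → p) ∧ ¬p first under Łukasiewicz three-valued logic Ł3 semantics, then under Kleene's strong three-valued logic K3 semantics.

In Łukasiewicz three-valued logic Ł3: p → p = ½ → ½ = 1  [min(1, 1−½+½)]
¬(p → p) = ¬1 = 0
¬p = ¬½ = ½
¬(p → p) ∧ ¬p = 0 ∧ ½ = 0
In Kleene's strong three-valued logic K3: p → p = ½ → ½ = ½  [¬½ ∨ ½]
¬(p → p) = ¬½ = ½
¬p = ¬½ = ½
¬(p → p) ∧ ¬p = ½ ∧ ½ = ½
They differ because Łukasiewicz three-valued logic Ł3 and Kleene's strong three-valued logic K3 treat ½ differently under implication.

0; ½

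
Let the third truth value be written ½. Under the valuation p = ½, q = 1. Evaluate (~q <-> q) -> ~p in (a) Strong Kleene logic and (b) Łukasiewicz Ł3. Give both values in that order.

1; 1

In Strong Kleene logic: ~q = ~1 = 0
~q <-> q = 0 <-> 1 = 0
~p = ~½ = ½
(~q <-> q) -> ~p = 0 -> ½ = 1  [~0 | ½]
In Łukasiewicz Ł3: ~q = ~1 = 0
~q <-> q = 0 <-> 1 = 0
~p = ~½ = ½
(~q <-> q) -> ~p = 0 -> ½ = 1  [min(1, 1−0+½)]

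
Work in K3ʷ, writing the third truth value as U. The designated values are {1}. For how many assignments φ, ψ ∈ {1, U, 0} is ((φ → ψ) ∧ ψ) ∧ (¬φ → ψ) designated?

2

Designated under: (φ=1, ψ=1); (φ=0, ψ=1).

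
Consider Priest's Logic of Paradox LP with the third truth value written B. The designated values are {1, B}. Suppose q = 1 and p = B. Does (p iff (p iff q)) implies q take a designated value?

Yes

p iff q = B iff 1 = B
p iff (p iff q) = B iff B = B
(p iff (p iff q)) implies q = B implies 1 = 1  [not B or 1]
1 ∈ {1, B}.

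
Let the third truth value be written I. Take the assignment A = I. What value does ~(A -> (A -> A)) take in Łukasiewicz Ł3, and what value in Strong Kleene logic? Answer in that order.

false; I

In Łukasiewicz Ł3: A -> A = I -> I = true
A -> (A -> A) = I -> true = true
~(A -> (A -> A)) = ~true = false
In Strong Kleene logic: A -> A = I -> I = I  [~I | I]
A -> (A -> A) = I -> I = I
~(A -> (A -> A)) = ~I = I
They differ because Łukasiewicz Ł3 and Strong Kleene logic treat I differently under implication.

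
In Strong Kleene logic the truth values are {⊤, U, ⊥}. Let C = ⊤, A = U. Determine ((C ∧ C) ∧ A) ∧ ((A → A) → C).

U

C ∧ C = ⊤ ∧ ⊤ = ⊤
(C ∧ C) ∧ A = ⊤ ∧ U = U
A → A = U → U = U  [¬U ∨ U]
(A → A) → C = U → ⊤ = ⊤
((C ∧ C) ∧ A) ∧ ((A → A) → C) = U ∧ ⊤ = U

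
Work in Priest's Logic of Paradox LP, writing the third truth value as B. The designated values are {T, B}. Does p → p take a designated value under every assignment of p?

Every assignment of p over {T, B, F} gives a value in {T, B}.
In particular, with p=B: p → p = B.

Yes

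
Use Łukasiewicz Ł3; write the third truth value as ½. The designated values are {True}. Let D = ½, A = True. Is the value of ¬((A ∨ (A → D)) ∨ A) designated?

No

A → D = True → ½ = ½
A ∨ (A → D) = True ∨ ½ = True
(A ∨ (A → D)) ∨ A = True ∨ True = True
¬((A ∨ (A → D)) ∨ A) = ¬True = False
False ∉ {True}.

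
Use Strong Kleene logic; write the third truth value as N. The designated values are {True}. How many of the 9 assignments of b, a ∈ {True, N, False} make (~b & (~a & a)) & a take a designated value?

0

Of the 9 assignments, 0 give a value in {True}.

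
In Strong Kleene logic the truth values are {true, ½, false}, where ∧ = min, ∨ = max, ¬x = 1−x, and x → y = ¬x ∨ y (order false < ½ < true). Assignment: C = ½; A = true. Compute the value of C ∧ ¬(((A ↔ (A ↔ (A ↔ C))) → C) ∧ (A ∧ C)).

½

A ↔ C = true ↔ ½ = ½
A ↔ (A ↔ C) = true ↔ ½ = ½
A ↔ (A ↔ (A ↔ C)) = true ↔ ½ = ½
(A ↔ (A ↔ (A ↔ C))) → C = ½ → ½ = ½  [¬½ ∨ ½]
A ∧ C = true ∧ ½ = ½
((A ↔ (A ↔ (A ↔ C))) → C) ∧ (A ∧ C) = ½ ∧ ½ = ½
¬(((A ↔ (A ↔ (A ↔ C))) → C) ∧ (A ∧ C)) = ¬½ = ½
C ∧ ¬(((A ↔ (A ↔ (A ↔ C))) → C) ∧ (A ∧ C)) = ½ ∧ ½ = ½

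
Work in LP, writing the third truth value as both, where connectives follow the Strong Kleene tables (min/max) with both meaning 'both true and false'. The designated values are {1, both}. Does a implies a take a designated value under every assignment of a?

Yes

Every assignment of a over {1, both, 0} gives a value in {1, both}.
In particular, with a=both: a implies a = both.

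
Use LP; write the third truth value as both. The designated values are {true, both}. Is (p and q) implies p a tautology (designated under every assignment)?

Every assignment of p, q over {true, both, false} gives a value in {true, both}.
In particular, with p=both, q=both: (p and q) implies p = both.

Yes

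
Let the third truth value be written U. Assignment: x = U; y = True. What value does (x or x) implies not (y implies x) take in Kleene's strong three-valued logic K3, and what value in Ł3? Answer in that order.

In Kleene's strong three-valued logic K3: x or x = U or U = U
y implies x = True implies U = U
not (y implies x) = not U = U
(x or x) implies not (y implies x) = U implies U = U
In Ł3: x or x = U or U = U
y implies x = True implies U = U  [min(1, 1−1+½)]
not (y implies x) = not U = U
(x or x) implies not (y implies x) = U implies U = True
They differ because Kleene's strong three-valued logic K3 and Ł3 treat U differently under implication.

U; True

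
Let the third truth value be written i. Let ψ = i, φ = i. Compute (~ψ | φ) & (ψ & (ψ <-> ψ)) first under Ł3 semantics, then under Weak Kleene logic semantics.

i; i

In Ł3: ~ψ = ~i = i
~ψ | φ = i | i = i
ψ <-> ψ = i <-> i = T  [1 − |½−½|]
ψ & (ψ <-> ψ) = i & T = i
(~ψ | φ) & (ψ & (ψ <-> ψ)) = i & i = i
In Weak Kleene logic: ~ψ = ~i = i
~ψ | φ = i | i = i
ψ <-> ψ = i <-> i = i
ψ & (ψ <-> ψ) = i & i = i
(~ψ | φ) & (ψ & (ψ <-> ψ)) = i & i = i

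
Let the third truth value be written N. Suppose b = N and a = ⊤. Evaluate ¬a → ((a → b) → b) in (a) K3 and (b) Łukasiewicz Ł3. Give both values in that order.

In K3: ¬a = ¬⊤ = ⊥
a → b = ⊤ → N = N  [¬⊤ ∨ N]
(a → b) → b = N → N = N
¬a → ((a → b) → b) = ⊥ → N = ⊤
In Łukasiewicz Ł3: ¬a = ¬⊤ = ⊥
a → b = ⊤ → N = N  [min(1, 1−1+½)]
(a → b) → b = N → N = ⊤
¬a → ((a → b) → b) = ⊥ → ⊤ = ⊤

⊤; ⊤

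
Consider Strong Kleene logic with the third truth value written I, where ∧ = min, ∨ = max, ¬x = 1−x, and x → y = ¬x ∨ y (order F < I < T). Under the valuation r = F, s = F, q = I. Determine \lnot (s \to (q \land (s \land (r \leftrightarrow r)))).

F

r \leftrightarrow r = F \leftrightarrow F = T
s \land (r \leftrightarrow r) = F \land T = F
q \land (s \land (r \leftrightarrow r)) = I \land F = F
s \to (q \land (s \land (r \leftrightarrow r))) = F \to F = T
\lnot (s \to (q \land (s \land (r \leftrightarrow r)))) = \lnot T = F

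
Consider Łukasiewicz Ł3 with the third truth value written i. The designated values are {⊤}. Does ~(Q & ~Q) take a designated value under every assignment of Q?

Countermodel: Q=i gives i, which is not designated.

No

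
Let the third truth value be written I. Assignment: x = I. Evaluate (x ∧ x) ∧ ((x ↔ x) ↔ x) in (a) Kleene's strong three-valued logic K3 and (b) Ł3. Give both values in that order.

I; I

In Kleene's strong three-valued logic K3: x ∧ x = I ∧ I = I
x ↔ x = I ↔ I = I
(x ↔ x) ↔ x = I ↔ I = I
(x ∧ x) ∧ ((x ↔ x) ↔ x) = I ∧ I = I
In Ł3: x ∧ x = I ∧ I = I
x ↔ x = I ↔ I = T
(x ↔ x) ↔ x = T ↔ I = I
(x ∧ x) ∧ ((x ↔ x) ↔ x) = I ∧ I = I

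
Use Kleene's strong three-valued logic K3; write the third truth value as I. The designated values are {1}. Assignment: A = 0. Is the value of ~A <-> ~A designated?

~A = ~0 = 1
~A = ~0 = 1
~A <-> ~A = 1 <-> 1 = 1
1 ∈ {1}.

Yes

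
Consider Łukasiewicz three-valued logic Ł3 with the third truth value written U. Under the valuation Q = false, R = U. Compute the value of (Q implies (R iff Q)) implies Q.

false

R iff Q = U iff false = U  [1 − |½−0|]
Q implies (R iff Q) = false implies U = true
(Q implies (R iff Q)) implies Q = true implies false = false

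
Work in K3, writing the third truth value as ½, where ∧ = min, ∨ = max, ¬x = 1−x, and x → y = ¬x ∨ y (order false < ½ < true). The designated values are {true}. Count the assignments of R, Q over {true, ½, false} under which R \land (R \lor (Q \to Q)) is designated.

3

Designated under: (R=true, Q=true); (R=true, Q=½); (R=true, Q=false).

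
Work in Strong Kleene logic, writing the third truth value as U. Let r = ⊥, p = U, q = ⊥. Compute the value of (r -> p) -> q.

r -> p = ⊥ -> U = ⊤  [~⊥ | U]
(r -> p) -> q = ⊤ -> ⊥ = ⊥

⊥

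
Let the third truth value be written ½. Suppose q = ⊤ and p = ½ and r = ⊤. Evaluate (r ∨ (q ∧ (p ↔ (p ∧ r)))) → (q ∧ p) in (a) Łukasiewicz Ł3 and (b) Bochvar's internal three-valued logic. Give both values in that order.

½; ½

In Łukasiewicz Ł3: p ∧ r = ½ ∧ ⊤ = ½
p ↔ (p ∧ r) = ½ ↔ ½ = ⊤  [1 − |½−½|]
q ∧ (p ↔ (p ∧ r)) = ⊤ ∧ ⊤ = ⊤
r ∨ (q ∧ (p ↔ (p ∧ r))) = ⊤ ∨ ⊤ = ⊤
q ∧ p = ⊤ ∧ ½ = ½
(r ∨ (q ∧ (p ↔ (p ∧ r)))) → (q ∧ p) = ⊤ → ½ = ½
In Bochvar's internal three-valued logic: p ∧ r = ½ ∧ ⊤ = ½
p ↔ (p ∧ r) = ½ ↔ ½ = ½
q ∧ (p ↔ (p ∧ r)) = ⊤ ∧ ½ = ½
r ∨ (q ∧ (p ↔ (p ∧ r))) = ⊤ ∨ ½ = ½
q ∧ p = ⊤ ∧ ½ = ½
(r ∨ (q ∧ (p ↔ (p ∧ r)))) → (q ∧ p) = ½ → ½ = ½  [any arg is the third value ⇒ result is the third value]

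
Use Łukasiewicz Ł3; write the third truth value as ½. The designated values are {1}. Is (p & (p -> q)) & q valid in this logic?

Countermodel: p=1, q=½ gives ½, which is not designated.

No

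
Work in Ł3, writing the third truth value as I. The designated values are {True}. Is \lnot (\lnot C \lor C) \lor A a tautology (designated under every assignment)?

No

Countermodel: C=True, A=I gives I, which is not designated.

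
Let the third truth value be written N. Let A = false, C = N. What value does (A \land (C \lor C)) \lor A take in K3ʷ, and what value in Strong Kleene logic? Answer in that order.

N; false

In K3ʷ: C \lor C = N \lor N = N
A \land (C \lor C) = false \land N = N
(A \land (C \lor C)) \lor A = N \lor false = N
In Strong Kleene logic: C \lor C = N \lor N = N
A \land (C \lor C) = false \land N = false
(A \land (C \lor C)) \lor A = false \lor false = false
They differ because K3ʷ and Strong Kleene logic treat N differently under the binary connectives.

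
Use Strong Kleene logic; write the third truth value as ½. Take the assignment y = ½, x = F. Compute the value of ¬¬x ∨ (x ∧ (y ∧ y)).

¬x = ¬F = T
¬¬x = ¬T = F
y ∧ y = ½ ∧ ½ = ½
x ∧ (y ∧ y) = F ∧ ½ = F
¬¬x ∨ (x ∧ (y ∧ y)) = F ∨ F = F

F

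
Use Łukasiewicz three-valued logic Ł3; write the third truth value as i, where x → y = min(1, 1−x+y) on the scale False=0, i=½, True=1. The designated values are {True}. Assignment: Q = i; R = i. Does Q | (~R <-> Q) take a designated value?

~R = ~i = i
~R <-> Q = i <-> i = True  [1 − |½−½|]
Q | (~R <-> Q) = i | True = True
True ∈ {True}.

Yes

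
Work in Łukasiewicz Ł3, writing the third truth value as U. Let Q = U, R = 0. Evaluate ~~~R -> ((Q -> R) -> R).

U

~R = ~0 = 1
~~R = ~1 = 0
~~~R = ~0 = 1
Q -> R = U -> 0 = U
(Q -> R) -> R = U -> 0 = U
~~~R -> ((Q -> R) -> R) = 1 -> U = U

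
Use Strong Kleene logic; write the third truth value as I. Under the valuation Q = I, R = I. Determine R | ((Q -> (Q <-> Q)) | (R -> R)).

Q <-> Q = I <-> I = I
Q -> (Q <-> Q) = I -> I = I  [~I | I]
R -> R = I -> I = I
(Q -> (Q <-> Q)) | (R -> R) = I | I = I
R | ((Q -> (Q <-> Q)) | (R -> R)) = I | I = I

I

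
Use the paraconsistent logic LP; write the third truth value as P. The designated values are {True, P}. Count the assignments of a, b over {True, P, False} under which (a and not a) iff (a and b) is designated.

8

Of the 9 assignments, 8 give a value in {True, P}.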